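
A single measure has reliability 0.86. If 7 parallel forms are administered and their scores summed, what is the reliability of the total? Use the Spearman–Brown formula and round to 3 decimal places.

0.977

ρ_k = kρ / (1 + (k−1)ρ) = 7·0.86 / (1 + 6·0.86) = 6.020 / 6.160 = 0.977.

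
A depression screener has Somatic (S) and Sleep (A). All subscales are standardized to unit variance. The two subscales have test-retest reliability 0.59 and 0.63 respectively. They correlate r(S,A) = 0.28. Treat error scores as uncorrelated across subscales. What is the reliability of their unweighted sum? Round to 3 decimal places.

0.695

Var(S+A) = 2 + 2·[0.28] = 2 + 0.56 = 2.56.
With uncorrelated errors the cross-covariances are all true-score covariance, so they carry over unchanged; only the diagonal terms shrink to ρᵢσᵢ².
True-score variance = [0.59 + 0.63] + 0.56 = 1.22 + 0.56 = 1.78.
Reliability = 1.78 / 2.56 = 0.695.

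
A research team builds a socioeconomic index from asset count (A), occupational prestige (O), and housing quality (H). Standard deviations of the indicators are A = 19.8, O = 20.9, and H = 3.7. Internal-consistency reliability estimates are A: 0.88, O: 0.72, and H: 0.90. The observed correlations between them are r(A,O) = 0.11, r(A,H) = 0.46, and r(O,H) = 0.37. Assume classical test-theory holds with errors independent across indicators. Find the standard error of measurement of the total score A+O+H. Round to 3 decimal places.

13.066

Var(total) = 842.54 + 215.664 = 1058.2.
True-score variance = 671.819 + 215.664 = 887.483, so reliability = 0.8387.
Error variance = 1058.2 − 887.483 = 170.721; SEM = √170.721 = 13.066.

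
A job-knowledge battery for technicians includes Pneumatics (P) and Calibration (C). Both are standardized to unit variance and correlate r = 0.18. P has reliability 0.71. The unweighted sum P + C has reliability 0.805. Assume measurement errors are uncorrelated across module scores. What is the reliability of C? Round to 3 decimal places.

Var(P+C) = 2 + 2·0.18 = 2.360.
True-score variance = ρ_P + ρ_C + 2·0.18, so 0.805 = (0.71 + ρ_C + 0.36) / 2.360.
ρ_C = 0.805·2.360 − 0.71 − 0.36 = 0.830.

0.830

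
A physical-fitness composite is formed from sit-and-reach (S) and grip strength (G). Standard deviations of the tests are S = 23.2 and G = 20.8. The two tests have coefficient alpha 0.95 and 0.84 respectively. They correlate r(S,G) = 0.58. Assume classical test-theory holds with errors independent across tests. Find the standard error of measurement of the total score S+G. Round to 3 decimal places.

9.805

Var(total) = 970.88 + 559.77 = 1530.65.
True-score variance = 874.746 + 559.77 = 1434.52, so reliability = 0.9372.
Error variance = 1530.65 − 1434.52 = 96.1344; SEM = √96.1344 = 9.805.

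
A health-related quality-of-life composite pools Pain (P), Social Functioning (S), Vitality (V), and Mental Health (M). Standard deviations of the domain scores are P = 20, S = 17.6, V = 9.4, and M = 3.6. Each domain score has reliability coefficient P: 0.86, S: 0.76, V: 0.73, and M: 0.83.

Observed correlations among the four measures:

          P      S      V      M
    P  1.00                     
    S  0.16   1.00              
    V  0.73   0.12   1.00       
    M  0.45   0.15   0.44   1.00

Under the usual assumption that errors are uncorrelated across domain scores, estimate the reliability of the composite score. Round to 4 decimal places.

0.8843

Var(P+S+V+M) = 20² + 17.6² + 9.4² + 3.6² + 2·[20·17.6·0.16 + 20·9.4·0.73 + 20·3.6·0.45 + 17.6·9.4·0.12 + 17.6·3.6·0.15 + 9.4·3.6·0.44] = 811.08 + 540.413 = 1351.49.
Because errors are independent across components, Cov(Tᵢ,Tⱼ) = Cov(Xᵢ,Xⱼ); the off-diagonal part of the true-score variance is the same as above.
True-score variance = [20²·0.86 + 17.6²·0.76 + 9.4²·0.73 + 3.6²·0.83] + 540.413 = 654.677 + 540.413 = 1195.09.
Reliability = 1195.09 / 1351.49 = 0.8843.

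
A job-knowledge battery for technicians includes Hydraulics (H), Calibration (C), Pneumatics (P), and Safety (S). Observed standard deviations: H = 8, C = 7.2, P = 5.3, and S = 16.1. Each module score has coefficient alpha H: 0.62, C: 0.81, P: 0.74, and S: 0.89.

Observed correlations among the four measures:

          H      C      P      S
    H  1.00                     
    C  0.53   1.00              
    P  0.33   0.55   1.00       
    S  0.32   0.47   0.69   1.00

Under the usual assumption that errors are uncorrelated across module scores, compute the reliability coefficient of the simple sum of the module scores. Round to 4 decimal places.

Var(H+C+P+S) = 8² + 7.2² + 5.3² + 16.1² + 2·[8·7.2·0.53 + 8·5.3·0.33 + 8·16.1·0.32 + 7.2·5.3·0.55 + 7.2·16.1·0.47 + 5.3·16.1·0.69] = 403.14 + 440.168 = 843.308.
Under uncorrelated errors the observed covariances equal the true-score covariances, so only the own-variance terms attenuate.
True-score variance = [8²·0.62 + 7.2²·0.81 + 5.3²·0.74 + 16.1²·0.89] + 440.168 = 333.154 + 440.168 = 773.322.
Reliability = 773.322 / 843.308 = 0.9170.

0.9170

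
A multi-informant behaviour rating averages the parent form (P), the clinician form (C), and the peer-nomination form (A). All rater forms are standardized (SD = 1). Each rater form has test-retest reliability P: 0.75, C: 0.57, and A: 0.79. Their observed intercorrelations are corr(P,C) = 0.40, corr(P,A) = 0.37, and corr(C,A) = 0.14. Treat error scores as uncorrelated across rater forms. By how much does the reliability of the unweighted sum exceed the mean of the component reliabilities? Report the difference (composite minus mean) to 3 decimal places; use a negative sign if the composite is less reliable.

0.112

Var(sum) = 3 + 1.82 = 4.82; true-score variance = 2.11 + 1.82 = 3.93; composite reliability = 0.8154.
Mean component reliability = 0.7033.
Difference = 0.8154 − 0.7033 = 0.112.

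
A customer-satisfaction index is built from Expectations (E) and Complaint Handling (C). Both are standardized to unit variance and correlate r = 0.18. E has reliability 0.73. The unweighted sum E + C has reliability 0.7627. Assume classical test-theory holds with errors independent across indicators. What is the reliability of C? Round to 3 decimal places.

Var(E+C) = 2 + 2·0.18 = 2.360.
True-score variance = ρ_E + ρ_C + 2·0.18, so 0.7627 = (0.73 + ρ_C + 0.36) / 2.360.
ρ_C = 0.7627·2.360 − 0.73 − 0.36 = 0.710.

0.710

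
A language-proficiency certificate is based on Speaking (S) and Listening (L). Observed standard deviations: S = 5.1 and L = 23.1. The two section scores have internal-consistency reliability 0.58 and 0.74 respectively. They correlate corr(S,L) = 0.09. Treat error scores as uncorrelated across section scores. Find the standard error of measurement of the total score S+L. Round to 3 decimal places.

Var(total) = 559.62 + 21.2058 = 580.826.
True-score variance = 409.957 + 21.2058 = 431.163, so reliability = 0.7423.
Error variance = 580.826 − 431.163 = 149.663; SEM = √149.663 = 12.234.

12.234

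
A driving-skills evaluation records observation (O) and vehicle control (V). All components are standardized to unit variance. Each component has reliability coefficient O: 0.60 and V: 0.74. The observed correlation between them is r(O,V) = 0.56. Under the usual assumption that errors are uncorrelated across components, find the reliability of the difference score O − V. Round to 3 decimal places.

Var(O−V) = 1 + 1 − 2·0.56 = 2 − 1.12 = 0.88.
Under uncorrelated errors the observed covariances equal the true-score covariances, so only the own-variance terms attenuate.
True-score variance = [0.60 + 0.74] − 1.12 = 1.34 − 1.12 = 0.22.
Reliability = 0.22 / 0.88 = 0.250.

0.250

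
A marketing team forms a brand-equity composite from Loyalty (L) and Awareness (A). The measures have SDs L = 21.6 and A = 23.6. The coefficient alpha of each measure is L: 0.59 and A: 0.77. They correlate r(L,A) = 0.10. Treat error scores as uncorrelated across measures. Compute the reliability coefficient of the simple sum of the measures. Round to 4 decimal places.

0.7162

Var(L+A) = 21.6² + 23.6² + 2·[21.6·23.6·0.10] = 1023.52 + 101.952 = 1125.47.
With uncorrelated errors the cross-covariances are all true-score covariance, so they carry over unchanged; only the diagonal terms shrink to ρᵢσᵢ².
True-score variance = [21.6²·0.59 + 23.6²·0.77] + 101.952 = 704.13 + 101.952 = 806.082.
Reliability = 806.082 / 1125.47 = 0.7162.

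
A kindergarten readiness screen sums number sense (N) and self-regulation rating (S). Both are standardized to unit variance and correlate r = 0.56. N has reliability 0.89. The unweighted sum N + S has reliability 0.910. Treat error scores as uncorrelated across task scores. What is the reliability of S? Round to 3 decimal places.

Var(N+S) = 2 + 2·0.56 = 3.120.
True-score variance = ρ_N + ρ_S + 2·0.56, so 0.910 = (0.89 + ρ_S + 1.12) / 3.120.
ρ_S = 0.910·3.120 − 0.89 − 1.12 = 0.829.

0.829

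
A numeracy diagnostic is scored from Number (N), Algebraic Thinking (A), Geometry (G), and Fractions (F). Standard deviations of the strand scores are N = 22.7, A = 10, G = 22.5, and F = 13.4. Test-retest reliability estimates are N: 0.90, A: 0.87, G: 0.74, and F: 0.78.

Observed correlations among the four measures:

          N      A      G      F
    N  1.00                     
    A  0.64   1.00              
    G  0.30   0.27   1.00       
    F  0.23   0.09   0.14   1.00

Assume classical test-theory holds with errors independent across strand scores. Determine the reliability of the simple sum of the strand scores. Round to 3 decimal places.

0.896

Var(N+A+G+F) = 22.7² + 10² + 22.5² + 13.4² + 2·[22.7·10·0.64 + 22.7·22.5·0.30 + 22.7·13.4·0.23 + 10·22.5·0.27 + 10·13.4·0.09 + 22.5·13.4·0.14] = 1301.1 + 966.973 = 2268.07.
With uncorrelated errors the cross-covariances are all true-score covariance, so they carry over unchanged; only the diagonal terms shrink to ρᵢσᵢ².
True-score variance = [22.7²·0.90 + 10²·0.87 + 22.5²·0.74 + 13.4²·0.78] + 966.973 = 1065.44 + 966.973 = 2032.42.
Reliability = 2032.42 / 2268.07 = 0.896.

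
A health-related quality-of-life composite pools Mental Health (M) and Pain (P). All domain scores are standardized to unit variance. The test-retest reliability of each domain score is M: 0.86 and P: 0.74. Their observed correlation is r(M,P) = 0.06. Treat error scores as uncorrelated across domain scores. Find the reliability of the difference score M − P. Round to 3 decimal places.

0.787

Var(M−P) = 1 + 1 − 2·0.06 = 2 − 0.12 = 1.88.
With uncorrelated errors the cross-covariances are all true-score covariance, so they carry over unchanged; only the diagonal terms shrink to ρᵢσᵢ².
True-score variance = [0.86 + 0.74] − 0.12 = 1.6 − 0.12 = 1.48.
Reliability = 1.48 / 1.88 = 0.787.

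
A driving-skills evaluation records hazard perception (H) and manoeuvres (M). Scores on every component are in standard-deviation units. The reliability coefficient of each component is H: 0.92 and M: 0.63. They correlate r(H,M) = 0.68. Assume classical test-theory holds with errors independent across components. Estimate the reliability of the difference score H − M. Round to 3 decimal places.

Var(H−M) = 1 + 1 − 2·0.68 = 2 − 1.36 = 0.64.
With uncorrelated errors the cross-covariances are all true-score covariance, so they carry over unchanged; only the diagonal terms shrink to ρᵢσᵢ².
True-score variance = [0.92 + 0.63] − 1.36 = 1.55 − 1.36 = 0.19.
Reliability = 0.19 / 0.64 = 0.297.

0.297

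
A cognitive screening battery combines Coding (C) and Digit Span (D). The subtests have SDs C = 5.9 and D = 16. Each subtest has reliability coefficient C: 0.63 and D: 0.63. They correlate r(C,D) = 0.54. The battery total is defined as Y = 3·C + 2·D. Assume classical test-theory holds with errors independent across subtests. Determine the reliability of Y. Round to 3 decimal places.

0.746

Var(Y) = 3²·5.9² + 2²·16² + 2·[6·5.9·16·0.54] = 1337.29 + 611.712 = 1949.
Because errors are independent across components, Cov(Tᵢ,Tⱼ) = Cov(Xᵢ,Xⱼ); the off-diagonal part of the true-score variance is the same as above.
True-score variance = [3²·5.9²·0.63 + 2²·16²·0.63] + 611.712 = 842.493 + 611.712 = 1454.2.
Reliability = 1454.2 / 1949 = 0.746.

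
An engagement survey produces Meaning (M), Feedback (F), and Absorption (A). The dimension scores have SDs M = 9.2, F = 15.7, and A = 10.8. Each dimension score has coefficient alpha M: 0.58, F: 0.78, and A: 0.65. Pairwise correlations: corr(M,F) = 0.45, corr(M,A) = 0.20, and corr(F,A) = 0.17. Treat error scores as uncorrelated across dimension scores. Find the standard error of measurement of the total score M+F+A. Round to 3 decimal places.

Var(total) = 447.77 + 227.39 = 675.16.
True-score variance = 317.169 + 227.39 = 544.56, so reliability = 0.8066.
Error variance = 675.16 − 544.56 = 130.601; SEM = √130.601 = 11.428.

11.428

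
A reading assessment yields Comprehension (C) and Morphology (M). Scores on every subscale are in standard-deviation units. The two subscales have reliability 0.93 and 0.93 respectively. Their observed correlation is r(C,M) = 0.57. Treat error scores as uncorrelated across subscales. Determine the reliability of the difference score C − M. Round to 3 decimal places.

Var(C−M) = 1 + 1 − 2·0.57 = 2 − 1.14 = 0.86.
With uncorrelated errors the cross-covariances are all true-score covariance, so they carry over unchanged; only the diagonal terms shrink to ρᵢσᵢ².
True-score variance = [0.93 + 0.93] − 1.14 = 1.86 − 1.14 = 0.72.
Reliability = 0.72 / 0.86 = 0.837.

0.837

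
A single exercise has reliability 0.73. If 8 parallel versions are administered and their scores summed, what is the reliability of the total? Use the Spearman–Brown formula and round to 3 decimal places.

0.956

ρ_k = kρ / (1 + (k−1)ρ) = 8·0.73 / (1 + 7·0.73) = 5.840 / 6.110 = 0.956.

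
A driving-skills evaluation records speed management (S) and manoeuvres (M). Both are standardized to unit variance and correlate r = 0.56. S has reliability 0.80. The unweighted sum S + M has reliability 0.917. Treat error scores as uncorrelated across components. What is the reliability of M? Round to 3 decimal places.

0.941

Var(S+M) = 2 + 2·0.56 = 3.120.
True-score variance = ρ_S + ρ_M + 2·0.56, so 0.917 = (0.80 + ρ_M + 1.12) / 3.120.
ρ_M = 0.917·3.120 − 0.80 − 1.12 = 0.941.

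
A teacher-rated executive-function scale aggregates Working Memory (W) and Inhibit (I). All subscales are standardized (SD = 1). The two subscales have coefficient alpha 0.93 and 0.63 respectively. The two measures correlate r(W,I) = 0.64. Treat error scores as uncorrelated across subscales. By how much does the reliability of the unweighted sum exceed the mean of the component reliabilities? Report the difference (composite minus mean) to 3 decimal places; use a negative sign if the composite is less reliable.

0.086

Var(sum) = 2 + 1.28 = 3.28; true-score variance = 1.56 + 1.28 = 2.84; composite reliability = 0.8659.
Mean component reliability = 0.7800.
Difference = 0.8659 − 0.7800 = 0.086.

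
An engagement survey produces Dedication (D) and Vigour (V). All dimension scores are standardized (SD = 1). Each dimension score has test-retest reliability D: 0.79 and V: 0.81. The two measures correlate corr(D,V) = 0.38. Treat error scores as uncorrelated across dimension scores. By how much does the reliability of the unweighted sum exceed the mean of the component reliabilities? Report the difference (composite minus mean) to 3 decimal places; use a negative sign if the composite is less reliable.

0.055

Var(sum) = 2 + 0.76 = 2.76; true-score variance = 1.6 + 0.76 = 2.36; composite reliability = 0.8551.
Mean component reliability = 0.8000.
Difference = 0.8551 − 0.8000 = 0.055.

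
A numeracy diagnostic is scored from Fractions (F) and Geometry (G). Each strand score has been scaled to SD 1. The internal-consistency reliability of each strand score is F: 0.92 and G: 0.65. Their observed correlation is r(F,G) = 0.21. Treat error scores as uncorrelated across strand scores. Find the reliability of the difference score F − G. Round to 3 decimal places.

0.728

Var(F−G) = 1 + 1 − 2·0.21 = 2 − 0.42 = 1.58.
With uncorrelated errors the cross-covariances are all true-score covariance, so they carry over unchanged; only the diagonal terms shrink to ρᵢσᵢ².
True-score variance = [0.92 + 0.65] − 0.42 = 1.57 − 0.42 = 1.15.
Reliability = 1.15 / 1.58 = 0.728.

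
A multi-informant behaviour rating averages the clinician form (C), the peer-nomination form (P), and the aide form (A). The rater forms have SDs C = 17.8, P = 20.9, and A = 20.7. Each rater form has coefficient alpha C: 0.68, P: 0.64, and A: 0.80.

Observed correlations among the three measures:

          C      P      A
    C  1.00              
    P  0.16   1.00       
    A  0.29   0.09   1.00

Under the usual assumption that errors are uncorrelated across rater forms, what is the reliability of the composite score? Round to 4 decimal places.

0.7838

Var(C+P+A) = 17.8² + 20.9² + 20.7² + 2·[17.8·20.9·0.16 + 17.8·20.7·0.29 + 20.9·20.7·0.09] = 1182.14 + 410.627 = 1592.77.
Under uncorrelated errors the observed covariances equal the true-score covariances, so only the own-variance terms attenuate.
True-score variance = [17.8²·0.68 + 20.9²·0.64 + 20.7²·0.80] + 410.627 = 837.802 + 410.627 = 1248.43.
Reliability = 1248.43 / 1592.77 = 0.7838.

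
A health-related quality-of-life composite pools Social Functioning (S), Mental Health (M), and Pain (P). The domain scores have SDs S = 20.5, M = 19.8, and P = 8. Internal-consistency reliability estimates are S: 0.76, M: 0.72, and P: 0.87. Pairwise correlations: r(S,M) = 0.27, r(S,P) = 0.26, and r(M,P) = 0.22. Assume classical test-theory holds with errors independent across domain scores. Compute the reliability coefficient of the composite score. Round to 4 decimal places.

0.8249

Var(S+M+P) = 20.5² + 19.8² + 8² + 2·[20.5·19.8·0.27 + 20.5·8·0.26 + 19.8·8·0.22] = 876.29 + 374.162 = 1250.45.
Because errors are independent across components, Cov(Tᵢ,Tⱼ) = Cov(Xᵢ,Xⱼ); the off-diagonal part of the true-score variance is the same as above.
True-score variance = [20.5²·0.76 + 19.8²·0.72 + 8²·0.87] + 374.162 = 657.339 + 374.162 = 1031.5.
Reliability = 1031.5 / 1250.45 = 0.8249.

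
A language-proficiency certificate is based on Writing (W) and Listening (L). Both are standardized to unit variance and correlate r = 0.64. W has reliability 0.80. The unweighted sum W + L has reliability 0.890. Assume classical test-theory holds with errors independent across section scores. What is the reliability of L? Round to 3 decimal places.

Var(W+L) = 2 + 2·0.64 = 3.280.
True-score variance = ρ_W + ρ_L + 2·0.64, so 0.890 = (0.80 + ρ_L + 1.28) / 3.280.
ρ_L = 0.890·3.280 − 0.80 − 1.28 = 0.839.

0.839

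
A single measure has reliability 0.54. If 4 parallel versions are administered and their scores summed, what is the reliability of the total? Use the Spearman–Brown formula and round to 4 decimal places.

0.8244

ρ_k = kρ / (1 + (k−1)ρ) = 4·0.54 / (1 + 3·0.54) = 2.160 / 2.620 = 0.8244.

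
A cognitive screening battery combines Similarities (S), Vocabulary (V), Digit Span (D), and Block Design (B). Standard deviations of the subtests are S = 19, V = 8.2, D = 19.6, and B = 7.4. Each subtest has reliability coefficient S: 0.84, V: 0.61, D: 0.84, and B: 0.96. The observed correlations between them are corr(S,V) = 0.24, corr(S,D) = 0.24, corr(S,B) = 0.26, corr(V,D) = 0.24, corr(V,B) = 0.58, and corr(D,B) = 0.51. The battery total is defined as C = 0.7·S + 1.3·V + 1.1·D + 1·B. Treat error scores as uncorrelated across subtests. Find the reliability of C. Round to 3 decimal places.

Var(C) = 0.7²·19² + 1.3²·8.2² + 1.1²·19.6² + 7.4² + 2·[0.91·19·8.2·0.24 + 0.77·19·19.6·0.24 + 0.7·19·7.4·0.26 + 1.43·8.2·19.6·0.24 + 1.3·8.2·7.4·0.58 + 1.1·19.6·7.4·0.51] = 810.119 + 621.429 = 1431.55.
With uncorrelated errors the cross-covariances are all true-score covariance, so they carry over unchanged; only the diagonal terms shrink to ρᵢσᵢ².
True-score variance = [0.7²·19²·0.84 + 1.3²·8.2²·0.61 + 1.1²·19.6²·0.84 + 7.4²·0.96] + 621.429 = 660.935 + 621.429 = 1282.36.
Reliability = 1282.36 / 1431.55 = 0.896.

0.896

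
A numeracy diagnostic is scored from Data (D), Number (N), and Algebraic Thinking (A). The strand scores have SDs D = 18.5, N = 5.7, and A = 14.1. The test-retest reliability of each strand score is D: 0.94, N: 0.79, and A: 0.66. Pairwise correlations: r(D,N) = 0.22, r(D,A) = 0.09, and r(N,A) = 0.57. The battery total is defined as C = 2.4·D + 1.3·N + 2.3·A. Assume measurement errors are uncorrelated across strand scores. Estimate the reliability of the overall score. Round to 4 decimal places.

Var(C) = 2.4²·18.5² + 1.3²·5.7² + 2.3²·14.1² + 2·[3.12·18.5·5.7·0.22 + 5.52·18.5·14.1·0.09 + 2.99·5.7·14.1·0.57] = 3077.97 + 677.892 = 3755.86.
With uncorrelated errors the cross-covariances are all true-score covariance, so they carry over unchanged; only the diagonal terms shrink to ρᵢσᵢ².
True-score variance = [2.4²·18.5²·0.94 + 1.3²·5.7²·0.79 + 2.3²·14.1²·0.66] + 677.892 = 2590.58 + 677.892 = 3268.47.
Reliability = 3268.47 / 3755.86 = 0.8702.

0.8702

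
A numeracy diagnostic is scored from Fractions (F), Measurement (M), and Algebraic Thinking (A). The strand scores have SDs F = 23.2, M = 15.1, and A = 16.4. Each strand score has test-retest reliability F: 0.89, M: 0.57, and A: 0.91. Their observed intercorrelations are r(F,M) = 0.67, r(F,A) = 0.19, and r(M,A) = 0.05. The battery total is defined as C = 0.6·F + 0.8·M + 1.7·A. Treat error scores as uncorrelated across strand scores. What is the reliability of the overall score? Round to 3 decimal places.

0.899

Var(C) = 0.6²·23.2² + 0.8²·15.1² + 1.7²·16.4² + 2·[0.48·23.2·15.1·0.67 + 1.02·23.2·16.4·0.19 + 1.36·15.1·16.4·0.05] = 1116.99 + 406.479 = 1523.47.
Because errors are independent across components, Cov(Tᵢ,Tⱼ) = Cov(Xᵢ,Xⱼ); the off-diagonal part of the true-score variance is the same as above.
True-score variance = [0.6²·23.2²·0.89 + 0.8²·15.1²·0.57 + 1.7²·16.4²·0.91] + 406.479 = 962.968 + 406.479 = 1369.45.
Reliability = 1369.45 / 1523.47 = 0.899.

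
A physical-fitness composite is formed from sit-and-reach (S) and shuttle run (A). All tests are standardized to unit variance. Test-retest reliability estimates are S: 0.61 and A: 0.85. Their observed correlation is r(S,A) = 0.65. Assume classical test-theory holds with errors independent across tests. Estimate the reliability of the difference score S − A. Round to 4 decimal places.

0.2286

Var(S−A) = 1 + 1 − 2·0.65 = 2 − 1.3 = 0.7.
Under uncorrelated errors the observed covariances equal the true-score covariances, so only the own-variance terms attenuate.
True-score variance = [0.61 + 0.85] − 1.3 = 1.46 − 1.3 = 0.16.
Reliability = 0.16 / 0.7 = 0.2286.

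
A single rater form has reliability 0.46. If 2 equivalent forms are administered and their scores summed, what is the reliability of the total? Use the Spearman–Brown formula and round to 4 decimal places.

0.6301

ρ_k = kρ / (1 + (k−1)ρ) = 2·0.46 / (1 + 1·0.46) = 0.920 / 1.460 = 0.6301.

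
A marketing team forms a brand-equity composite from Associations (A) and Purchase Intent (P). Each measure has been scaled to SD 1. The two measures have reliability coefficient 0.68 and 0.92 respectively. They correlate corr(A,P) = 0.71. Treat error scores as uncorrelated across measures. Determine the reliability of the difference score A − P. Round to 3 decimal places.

Var(A−P) = 1 + 1 − 2·0.71 = 2 − 1.42 = 0.58.
With uncorrelated errors the cross-covariances are all true-score covariance, so they carry over unchanged; only the diagonal terms shrink to ρᵢσᵢ².
True-score variance = [0.68 + 0.92] − 1.42 = 1.6 − 1.42 = 0.18.
Reliability = 0.18 / 0.58 = 0.310.

0.310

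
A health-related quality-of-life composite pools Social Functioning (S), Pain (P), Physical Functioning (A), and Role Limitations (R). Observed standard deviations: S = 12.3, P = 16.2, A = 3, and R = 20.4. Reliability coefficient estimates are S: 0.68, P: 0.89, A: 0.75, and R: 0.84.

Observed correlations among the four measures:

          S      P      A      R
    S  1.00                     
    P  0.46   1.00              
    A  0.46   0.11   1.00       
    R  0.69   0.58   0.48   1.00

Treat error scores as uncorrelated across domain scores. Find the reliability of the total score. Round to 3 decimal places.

Var(S+P+A+R) = 12.3² + 16.2² + 3² + 20.4² + 2·[12.3·16.2·0.46 + 12.3·3·0.46 + 12.3·20.4·0.69 + 16.2·3·0.11 + 16.2·20.4·0.58 + 3·20.4·0.48] = 838.89 + 1016.34 = 1855.23.
Because errors are independent across components, Cov(Tᵢ,Tⱼ) = Cov(Xᵢ,Xⱼ); the off-diagonal part of the true-score variance is the same as above.
True-score variance = [12.3²·0.68 + 16.2²·0.89 + 3²·0.75 + 20.4²·0.84] + 1016.34 = 692.773 + 1016.34 = 1709.11.
Reliability = 1709.11 / 1855.23 = 0.921.

0.921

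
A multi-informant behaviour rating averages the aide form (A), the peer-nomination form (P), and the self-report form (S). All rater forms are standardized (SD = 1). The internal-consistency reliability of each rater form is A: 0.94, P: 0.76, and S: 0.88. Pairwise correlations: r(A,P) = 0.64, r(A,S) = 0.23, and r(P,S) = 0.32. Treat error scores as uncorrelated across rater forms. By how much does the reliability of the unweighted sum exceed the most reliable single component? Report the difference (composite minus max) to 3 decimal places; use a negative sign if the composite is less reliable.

Var(sum) = 3 + 2.38 = 5.38; true-score variance = 2.58 + 2.38 = 4.96; composite reliability = 0.9219.
Max component reliability = 0.9400.
Difference = 0.9219 − 0.9400 = -0.018.

-0.018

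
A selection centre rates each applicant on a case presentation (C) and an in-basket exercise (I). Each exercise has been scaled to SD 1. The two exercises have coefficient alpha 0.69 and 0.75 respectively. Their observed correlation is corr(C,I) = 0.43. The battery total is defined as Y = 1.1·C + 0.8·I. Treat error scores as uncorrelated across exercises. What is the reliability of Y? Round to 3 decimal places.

0.795

Var(Y) = 1.1² + 0.8² + 2·[0.88·0.43] = 1.85 + 0.7568 = 2.6068.
With uncorrelated errors the cross-covariances are all true-score covariance, so they carry over unchanged; only the diagonal terms shrink to ρᵢσᵢ².
True-score variance = [1.1²·0.69 + 0.8²·0.75] + 0.7568 = 1.3149 + 0.7568 = 2.0717.
Reliability = 2.0717 / 2.6068 = 0.795.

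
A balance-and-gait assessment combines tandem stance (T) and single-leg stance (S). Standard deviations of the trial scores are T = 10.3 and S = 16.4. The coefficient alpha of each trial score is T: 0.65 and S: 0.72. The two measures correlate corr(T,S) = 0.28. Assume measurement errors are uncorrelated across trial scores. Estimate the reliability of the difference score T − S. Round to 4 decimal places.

Var(T−S) = 10.3² + 16.4² − 2·10.3·16.4·0.28 = 375.05 − 94.5952 = 280.455.
Because errors are independent across components, Cov(Tᵢ,Tⱼ) = Cov(Xᵢ,Xⱼ); the off-diagonal part of the true-score variance is the same as above.
True-score variance = [10.3²·0.65 + 16.4²·0.72] − 94.5952 = 262.61 − 94.5952 = 168.014.
Reliability = 168.014 / 280.455 = 0.5991.

0.5991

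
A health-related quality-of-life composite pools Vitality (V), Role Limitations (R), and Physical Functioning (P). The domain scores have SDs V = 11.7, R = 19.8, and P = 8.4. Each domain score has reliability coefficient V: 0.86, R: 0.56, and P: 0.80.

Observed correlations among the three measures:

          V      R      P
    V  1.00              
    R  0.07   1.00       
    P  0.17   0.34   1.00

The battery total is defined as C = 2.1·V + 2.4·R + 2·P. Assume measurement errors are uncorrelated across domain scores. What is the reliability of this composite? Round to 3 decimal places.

Var(C) = 2.1²·11.7² + 2.4²·19.8² + 2²·8.4² + 2·[5.04·11.7·19.8·0.07 + 4.2·11.7·8.4·0.17 + 4.8·19.8·8.4·0.34] = 3144.08 + 846.672 = 3990.75.
Because errors are independent across components, Cov(Tᵢ,Tⱼ) = Cov(Xᵢ,Xⱼ); the off-diagonal part of the true-score variance is the same as above.
True-score variance = [2.1²·11.7²·0.86 + 2.4²·19.8²·0.56 + 2²·8.4²·0.80] + 846.672 = 2009.53 + 846.672 = 2856.2.
Reliability = 2856.2 / 3990.75 = 0.716.

0.716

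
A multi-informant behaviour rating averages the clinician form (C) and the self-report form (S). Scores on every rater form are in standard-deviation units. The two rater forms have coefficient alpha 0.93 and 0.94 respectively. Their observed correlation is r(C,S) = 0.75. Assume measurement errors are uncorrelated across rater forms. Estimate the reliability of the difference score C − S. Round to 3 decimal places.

0.740

Var(C−S) = 1 + 1 − 2·0.75 = 2 − 1.5 = 0.5.
Under uncorrelated errors the observed covariances equal the true-score covariances, so only the own-variance terms attenuate.
True-score variance = [0.93 + 0.94] − 1.5 = 1.87 − 1.5 = 0.37.
Reliability = 0.37 / 0.5 = 0.740.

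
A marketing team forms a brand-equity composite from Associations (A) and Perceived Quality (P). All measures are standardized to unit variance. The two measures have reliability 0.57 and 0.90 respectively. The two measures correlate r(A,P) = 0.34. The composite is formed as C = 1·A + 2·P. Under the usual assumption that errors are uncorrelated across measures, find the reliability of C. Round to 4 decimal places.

0.8695

Var(C) = 1 + 2² + 2·[2·0.34] = 5 + 1.36 = 6.36.
Because errors are independent across components, Cov(Tᵢ,Tⱼ) = Cov(Xᵢ,Xⱼ); the off-diagonal part of the true-score variance is the same as above.
True-score variance = [0.57 + 2²·0.90] + 1.36 = 4.17 + 1.36 = 5.53.
Reliability = 5.53 / 6.36 = 0.8695.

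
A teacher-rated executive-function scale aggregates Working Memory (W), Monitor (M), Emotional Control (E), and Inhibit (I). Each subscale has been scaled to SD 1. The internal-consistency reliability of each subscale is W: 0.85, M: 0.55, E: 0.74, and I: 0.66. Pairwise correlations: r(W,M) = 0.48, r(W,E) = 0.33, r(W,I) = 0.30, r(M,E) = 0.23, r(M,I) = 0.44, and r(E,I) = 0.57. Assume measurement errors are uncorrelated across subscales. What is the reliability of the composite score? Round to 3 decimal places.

Var(W+M+E+I) = 4 + 2·[0.48 + 0.33 + 0.30 + 0.23 + 0.44 + 0.57] = 4 + 4.7 = 8.7.
Under uncorrelated errors the observed covariances equal the true-score covariances, so only the own-variance terms attenuate.
True-score variance = [0.85 + 0.55 + 0.74 + 0.66] + 4.7 = 2.8 + 4.7 = 7.5.
Reliability = 7.5 / 8.7 = 0.862.

0.862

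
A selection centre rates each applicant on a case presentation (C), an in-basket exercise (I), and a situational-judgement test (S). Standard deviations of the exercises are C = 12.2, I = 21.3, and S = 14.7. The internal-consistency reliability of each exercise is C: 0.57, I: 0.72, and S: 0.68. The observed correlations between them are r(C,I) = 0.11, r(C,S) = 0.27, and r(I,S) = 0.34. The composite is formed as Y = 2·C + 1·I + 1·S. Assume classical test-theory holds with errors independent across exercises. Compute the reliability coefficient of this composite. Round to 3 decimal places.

Var(Y) = 2²·12.2² + 21.3² + 14.7² + 2·[2·12.2·21.3·0.11 + 2·12.2·14.7·0.27 + 21.3·14.7·0.34] = 1265.14 + 520.94 = 1786.08.
Because errors are independent across components, Cov(Tᵢ,Tⱼ) = Cov(Xᵢ,Xⱼ); the off-diagonal part of the true-score variance is the same as above.
True-score variance = [2²·12.2²·0.57 + 21.3²·0.72 + 14.7²·0.68] + 520.94 = 812.953 + 520.94 = 1333.89.
Reliability = 1333.89 / 1786.08 = 0.747.

0.747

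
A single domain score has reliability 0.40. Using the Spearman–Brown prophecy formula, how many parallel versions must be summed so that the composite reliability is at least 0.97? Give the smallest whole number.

49

k ≥ ρ*(1−ρ₁)/(ρ₁(1−ρ*)) = 0.97·0.60 / (0.40·0.03) = 48.500.
Smallest integer k = 49.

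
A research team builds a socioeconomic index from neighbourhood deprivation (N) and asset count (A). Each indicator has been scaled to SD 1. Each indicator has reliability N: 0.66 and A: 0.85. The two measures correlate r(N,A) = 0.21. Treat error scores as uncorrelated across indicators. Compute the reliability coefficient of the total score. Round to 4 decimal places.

0.7975

Var(N+A) = 2 + 2·[0.21] = 2 + 0.42 = 2.42.
Because errors are independent across components, Cov(Tᵢ,Tⱼ) = Cov(Xᵢ,Xⱼ); the off-diagonal part of the true-score variance is the same as above.
True-score variance = [0.66 + 0.85] + 0.42 = 1.51 + 0.42 = 1.93.
Reliability = 1.93 / 2.42 = 0.7975.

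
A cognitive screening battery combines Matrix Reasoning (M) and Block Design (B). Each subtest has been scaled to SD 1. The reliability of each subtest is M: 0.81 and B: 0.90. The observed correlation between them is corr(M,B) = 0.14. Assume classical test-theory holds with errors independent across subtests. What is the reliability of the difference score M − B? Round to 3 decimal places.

Var(M−B) = 1 + 1 − 2·0.14 = 2 − 0.28 = 1.72.
With uncorrelated errors the cross-covariances are all true-score covariance, so they carry over unchanged; only the diagonal terms shrink to ρᵢσᵢ².
True-score variance = [0.81 + 0.90] − 0.28 = 1.71 − 0.28 = 1.43.
Reliability = 1.43 / 1.72 = 0.831.

0.831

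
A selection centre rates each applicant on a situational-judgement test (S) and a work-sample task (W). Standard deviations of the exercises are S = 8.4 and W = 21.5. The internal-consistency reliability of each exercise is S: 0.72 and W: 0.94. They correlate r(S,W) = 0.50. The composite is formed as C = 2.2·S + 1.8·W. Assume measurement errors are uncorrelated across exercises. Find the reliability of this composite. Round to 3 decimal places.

Var(C) = 2.2²·8.4² + 1.8²·21.5² + 2·[3.96·8.4·21.5·0.50] = 1839.2 + 715.176 = 2554.38.
Under uncorrelated errors the observed covariances equal the true-score covariances, so only the own-variance terms attenuate.
True-score variance = [2.2²·8.4²·0.72 + 1.8²·21.5²·0.94] + 715.176 = 1653.72 + 715.176 = 2368.89.
Reliability = 2368.89 / 2554.38 = 0.927.

0.927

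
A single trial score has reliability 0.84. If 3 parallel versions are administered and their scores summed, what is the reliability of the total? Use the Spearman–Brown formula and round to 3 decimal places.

0.940

ρ_k = kρ / (1 + (k−1)ρ) = 3·0.84 / (1 + 2·0.84) = 2.520 / 2.680 = 0.940.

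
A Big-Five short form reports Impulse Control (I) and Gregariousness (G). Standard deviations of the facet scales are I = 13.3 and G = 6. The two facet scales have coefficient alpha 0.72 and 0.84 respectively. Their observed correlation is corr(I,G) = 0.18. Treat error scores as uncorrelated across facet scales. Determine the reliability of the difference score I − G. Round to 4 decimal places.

0.6998

Var(I−G) = 13.3² + 6² − 2·13.3·6·0.18 = 212.89 − 28.728 = 184.162.
Because errors are independent across components, Cov(Tᵢ,Tⱼ) = Cov(Xᵢ,Xⱼ); the off-diagonal part of the true-score variance is the same as above.
True-score variance = [13.3²·0.72 + 6²·0.84] − 28.728 = 157.601 − 28.728 = 128.873.
Reliability = 128.873 / 184.162 = 0.6998.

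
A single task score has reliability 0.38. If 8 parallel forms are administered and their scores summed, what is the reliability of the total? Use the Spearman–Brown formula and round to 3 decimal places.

0.831

ρ_k = kρ / (1 + (k−1)ρ) = 8·0.38 / (1 + 7·0.38) = 3.040 / 3.660 = 0.831.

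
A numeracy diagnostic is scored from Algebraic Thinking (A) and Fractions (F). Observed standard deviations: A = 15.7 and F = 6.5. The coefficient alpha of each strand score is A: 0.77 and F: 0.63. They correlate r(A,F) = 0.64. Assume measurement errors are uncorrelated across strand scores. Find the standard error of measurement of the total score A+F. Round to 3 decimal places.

8.504

Var(total) = 288.74 + 130.624 = 419.364.
True-score variance = 216.415 + 130.624 = 347.039, so reliability = 0.8275.
Error variance = 419.364 − 347.039 = 72.3252; SEM = √72.3252 = 8.504.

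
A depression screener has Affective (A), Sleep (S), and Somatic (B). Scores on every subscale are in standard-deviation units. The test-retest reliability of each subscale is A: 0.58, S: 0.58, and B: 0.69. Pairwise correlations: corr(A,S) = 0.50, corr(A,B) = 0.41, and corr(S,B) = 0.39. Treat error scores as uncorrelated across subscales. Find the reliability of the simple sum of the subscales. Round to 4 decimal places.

0.7946

Var(A+S+B) = 3 + 2·[0.50 + 0.41 + 0.39] = 3 + 2.6 = 5.6.
Under uncorrelated errors the observed covariances equal the true-score covariances, so only the own-variance terms attenuate.
True-score variance = [0.58 + 0.58 + 0.69] + 2.6 = 1.85 + 2.6 = 4.45.
Reliability = 4.45 / 5.6 = 0.7946.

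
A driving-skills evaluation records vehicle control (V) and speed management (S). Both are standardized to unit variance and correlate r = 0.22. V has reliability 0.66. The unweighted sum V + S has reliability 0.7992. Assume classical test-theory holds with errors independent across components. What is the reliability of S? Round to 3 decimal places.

Var(V+S) = 2 + 2·0.22 = 2.440.
True-score variance = ρ_V + ρ_S + 2·0.22, so 0.7992 = (0.66 + ρ_S + 0.44) / 2.440.
ρ_S = 0.7992·2.440 − 0.66 − 0.44 = 0.850.

0.850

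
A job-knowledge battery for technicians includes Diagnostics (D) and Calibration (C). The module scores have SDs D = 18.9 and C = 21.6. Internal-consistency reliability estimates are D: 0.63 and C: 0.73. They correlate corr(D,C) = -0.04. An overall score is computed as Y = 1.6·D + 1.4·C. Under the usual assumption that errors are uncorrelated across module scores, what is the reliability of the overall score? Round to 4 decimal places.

0.6667

Var(Y) = 1.6²·18.9² + 1.4²·21.6² + 2·[2.24·18.9·21.6·(-0.04)] = 1828.92 − 73.1566 = 1755.76.
Under uncorrelated errors the observed covariances equal the true-score covariances, so only the own-variance terms attenuate.
True-score variance = [1.6²·18.9²·0.63 + 1.4²·21.6²·0.73] − 73.1566 = 1243.66 − 73.1566 = 1170.51.
Reliability = 1170.51 / 1755.76 = 0.6667.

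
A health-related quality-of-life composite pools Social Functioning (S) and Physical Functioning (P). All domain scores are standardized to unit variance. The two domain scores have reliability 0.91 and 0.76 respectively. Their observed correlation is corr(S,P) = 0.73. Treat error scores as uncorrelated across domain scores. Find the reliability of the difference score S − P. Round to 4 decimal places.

0.3889

Var(S−P) = 1 + 1 − 2·0.73 = 2 − 1.46 = 0.54.
Because errors are independent across components, Cov(Tᵢ,Tⱼ) = Cov(Xᵢ,Xⱼ); the off-diagonal part of the true-score variance is the same as above.
True-score variance = [0.91 + 0.76] − 1.46 = 1.67 − 1.46 = 0.21.
Reliability = 0.21 / 0.54 = 0.3889.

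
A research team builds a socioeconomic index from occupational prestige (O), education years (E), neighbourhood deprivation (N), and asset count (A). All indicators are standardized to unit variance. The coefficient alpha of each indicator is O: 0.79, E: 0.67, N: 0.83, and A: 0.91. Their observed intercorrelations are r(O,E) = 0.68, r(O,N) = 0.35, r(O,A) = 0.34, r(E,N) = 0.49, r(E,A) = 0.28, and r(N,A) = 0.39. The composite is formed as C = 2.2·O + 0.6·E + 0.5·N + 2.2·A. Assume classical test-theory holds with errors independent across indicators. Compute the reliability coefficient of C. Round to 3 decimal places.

Var(C) = 2.2² + 0.6² + 0.5² + 2.2² + 2·[1.32·0.68 + 1.1·0.35 + 4.84·0.34 + 0.3·0.49 + 1.32·0.28 + 1.1·0.39] = 10.29 + 7.7476 = 18.0376.
Because errors are independent across components, Cov(Tᵢ,Tⱼ) = Cov(Xᵢ,Xⱼ); the off-diagonal part of the true-score variance is the same as above.
True-score variance = [2.2²·0.79 + 0.6²·0.67 + 0.5²·0.83 + 2.2²·0.91] + 7.7476 = 8.6767 + 7.7476 = 16.4243.
Reliability = 16.4243 / 18.0376 = 0.911.

0.911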